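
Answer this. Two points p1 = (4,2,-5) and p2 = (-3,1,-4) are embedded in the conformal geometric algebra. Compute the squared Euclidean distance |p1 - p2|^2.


p1 - p2 = (7, 1, -1)
|p1 - p2|^2 = 7^2 + 1^2 + (-1)^2
= 49 + 1 + 1
= 51


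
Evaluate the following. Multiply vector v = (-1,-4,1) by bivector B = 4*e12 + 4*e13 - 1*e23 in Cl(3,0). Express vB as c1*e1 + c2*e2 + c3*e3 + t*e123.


vB has grade-1 (vector) and grade-3 (trivector) parts: vB = (v _| B) + (v ^ B).
Vector part <vB>_1:
  e1: -v2*b12 - v3*b13 = -(-4)*(4) - (1)*(4) = 12
  e2: v1*b12 - v3*b23 = (-1)*(4) - (1)*(-1) = -3
  e3: v1*b13 + v2*b23 = (-1)*(4) + (-4)*(-1) = 0
Trivector part <vB>_3:
  e123: v1*b23 - v2*b13 + v3*b12 = (-1)*(-1) - (-4)*(4) + (1)*(4) = 21
vB = 12*e1 - 3*e2 + 0*e3 + 21*e123


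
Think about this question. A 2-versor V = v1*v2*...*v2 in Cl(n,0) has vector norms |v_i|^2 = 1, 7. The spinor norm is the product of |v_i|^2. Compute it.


Spinor norm N(V) = |v1|^2 * |v2|^2 * ... * |v2|^2
= 1 * 7
Running product: 1, 7
N(V) = 7


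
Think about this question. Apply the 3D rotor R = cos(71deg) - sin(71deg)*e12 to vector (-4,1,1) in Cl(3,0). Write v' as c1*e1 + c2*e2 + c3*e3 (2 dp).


Rotor R = cos(71deg) - sin(71deg)*e12
Rotation angle theta = 2 * 71 = 142 degrees in the e12 plane (e1 -> e2).
The component perpendicular to the plane (e3) is invariant: v'_3 = v3 = 1.00
cos(142deg) = -0.7880, sin(142deg) = 0.6157
v'_1 = v1*cos(theta) - v2*sin(theta) = -4*(-0.7880) - 1*0.6157 = 2.54
v'_2 = v1*sin(theta) + v2*cos(theta) = -4*0.6157 + 1*(-0.7880) = -3.25
v' = 2.54*e1 - 3.25*e2 + 1.00*e3


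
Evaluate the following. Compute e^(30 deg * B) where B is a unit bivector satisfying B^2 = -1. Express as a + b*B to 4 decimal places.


For a unit bivector B with B^2 = -1, the exponential series gives
e^(theta*B) = cos(theta) + sin(theta)*B (the GA analogue of Euler's formula).
theta = 30 degrees = 0.523599 rad
cos(30 deg) = 0.8660
sin(30 deg) = 0.5000
exp(theta*B) = 0.8660 + 0.5000*B


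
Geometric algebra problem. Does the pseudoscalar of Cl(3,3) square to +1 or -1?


The pseudoscalar I = e1...e_n (product of all n generators) of Cl(p,q) satisfies I^2 = (-1)^(q + n(n-1)/2).
p = 3, q = 3, n = p + q = 6
n(n-1)/2 = 6 * 5 / 2 = 15
Exponent = q + n(n-1)/2 = 3 + 15 = 18
I^2 = (-1)^18 = +1


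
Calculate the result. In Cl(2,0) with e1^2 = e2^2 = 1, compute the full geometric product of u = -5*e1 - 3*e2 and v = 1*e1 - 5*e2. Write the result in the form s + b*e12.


Expand: (-5*e1 - 3*e2)(1*e1 - 5*e2)
= (-5)*1*e1e1 + (-5)*(-5)*e1e2 + (-3)*1*e2e1 + (-3)*(-5)*e2e2
Using e1^2 = e2^2 = 1, e2e1 = -e1e2:
Scalar part s = (-5)*1 + (-3)*(-5) = -5 + 15 = 10
Bivector part b = (-5)*(-5) - (-3)*1 = 25 - (-3) = 28
uv = 10 + 28*e12


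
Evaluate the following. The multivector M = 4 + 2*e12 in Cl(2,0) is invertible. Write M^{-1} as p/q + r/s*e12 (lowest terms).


M = 4 + 2*e12, where e12^2 = -1.
Since M commutes with its reverse ~M = a - b*e12, M * ~M = a^2 - b^2*e12^2 = a^2 + b^2.
So M^{-1} = ~M / (a^2 + b^2) = (a - b*e12)/(a^2 + b^2).
a^2 + b^2 = 16 + 4 = 20
Scalar part = 4/20 = 1/5
Bivector coeff = -2/20 = -1/10
M^{-1} = 1/5 - 1/10*e12


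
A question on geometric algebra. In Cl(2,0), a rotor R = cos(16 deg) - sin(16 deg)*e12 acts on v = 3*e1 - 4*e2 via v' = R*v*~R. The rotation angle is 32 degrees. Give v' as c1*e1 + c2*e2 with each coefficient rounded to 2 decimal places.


Rotor R = cos(16deg) - sin(16deg)*e12
Rotation angle theta = 2 * 16 = 32 degrees
v' = R*v*~R rotates v by theta.
cos(32deg) = 0.8480, sin(32deg) = 0.5299
v'_1 = 3*cos(32deg) - (-4)*sin(32deg)
= 3*0.8480 - (-4)*0.5299
= 4.66
v'_2 = 3*sin(32deg) + (-4)*cos(32deg)
= 3*0.5299 + (-4)*0.8480
= -1.80
v' = 4.66*e1 - 1.80*e2


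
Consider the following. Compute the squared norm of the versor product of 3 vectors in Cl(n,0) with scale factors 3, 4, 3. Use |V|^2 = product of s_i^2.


Each vector v_i has |v_i|^2 = s_i^2
Squared scales: 3^2 = 9, 4^2 = 16, 3^2 = 9
|V|^2 = 9 * 16 * 9
= 1296


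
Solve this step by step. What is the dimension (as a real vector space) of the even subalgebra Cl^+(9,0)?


Even subalgebra dimension = 2^(n-1)
n = 9 + 0 = 9
2^(9 - 1) = 2^8 = 256
Verification: sum of C(9,k) for even k = 1 + 36 + 126 + 84 + 9 = 256
Result = 256


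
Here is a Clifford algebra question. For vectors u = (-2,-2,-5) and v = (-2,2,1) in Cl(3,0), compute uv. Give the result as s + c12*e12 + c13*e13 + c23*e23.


In Cl(3,0): e_i^2 = 1, e_ie_j = -e_je_i for i != j.
Scalar part = u . v = (-2)*(-2) + (-2)*2 + (-5)*1
= 4 + (-4) + (-5) = -5
e12 coeff = (-2)*2 - (-2)*(-2) = -4 - 4 = -8
e13 coeff = (-2)*1 - (-5)*(-2) = -2 - 10 = -12
e23 coeff = (-2)*1 - (-5)*2 = -2 - (-10) = 8
uv = -5 - 8*e12 - 12*e13 + 8*e23


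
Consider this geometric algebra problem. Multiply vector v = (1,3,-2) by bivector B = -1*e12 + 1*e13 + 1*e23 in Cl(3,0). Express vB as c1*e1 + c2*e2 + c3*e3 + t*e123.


vB has grade-1 (vector) and grade-3 (trivector) parts: vB = (v _| B) + (v ^ B).
Vector part <vB>_1:
  e1: -v2*b12 - v3*b13 = -(3)*(-1) - (-2)*(1) = 5
  e2: v1*b12 - v3*b23 = (1)*(-1) - (-2)*(1) = 1
  e3: v1*b13 + v2*b23 = (1)*(1) + (3)*(1) = 4
Trivector part <vB>_3:
  e123: v1*b23 - v2*b13 + v3*b12 = (1)*(1) - (3)*(1) + (-2)*(-1) = 0
vB = 5*e1 + 1*e2 + 4*e3 + 0*e123


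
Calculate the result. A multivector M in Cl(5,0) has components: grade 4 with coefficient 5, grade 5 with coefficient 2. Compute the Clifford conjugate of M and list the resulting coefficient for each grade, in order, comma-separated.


Clifford conjugate sign for grade k: (-1)^(k(k+1)/2)
Grade 4: (-1)^(4*5/2) = (-1)^10 = 1, coeff 5 -> 5
Grade 5: (-1)^(5*6/2) = (-1)^15 = -1, coeff 2 -> -2
Conjugated coefficients: 5, -2


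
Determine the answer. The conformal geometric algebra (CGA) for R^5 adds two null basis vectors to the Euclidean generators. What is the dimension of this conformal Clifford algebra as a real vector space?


The conformal model of R^5 uses Cl(6,1): the 5 Euclidean generators plus two extra orthogonal generators e+ (e+^2 = +1) and e- (e-^2 = -1), from which the null vectors e0, einf are built.
Number of generators m = 5 + 2 = 7.
dim Cl(p,q) = 2^m = 2^7 = 128


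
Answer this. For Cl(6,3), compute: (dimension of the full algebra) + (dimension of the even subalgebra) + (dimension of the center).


n = 6 + 3 = 9
Total dim = 2^9 = 512
Even subalgebra dim = 2^8 = 256
n is odd, so center dim = 2
Sum = 512 + 256 + 2 = 770


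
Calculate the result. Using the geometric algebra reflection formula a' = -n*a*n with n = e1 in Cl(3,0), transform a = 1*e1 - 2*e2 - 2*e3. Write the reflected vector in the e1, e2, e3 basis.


Reflection formula: a' = -n*a*n, with n = e1 (unit vector, n^2 = 1).
For reflection through hyperplane perp to e1:
The component along e1 flips sign, others stay.
a = (1, -2, -2)
a' = (-1, -2, -2)
a' = -1*e1 - 2*e2 - 2*e3


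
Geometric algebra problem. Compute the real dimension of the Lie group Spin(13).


Spin(n) double-covers SO(n); both have Lie algebra so(n) of dimension n(n-1)/2.
n = 13
n(n-1) = 13 * 12 = 156
dim Spin(13) = 156/2 = 78


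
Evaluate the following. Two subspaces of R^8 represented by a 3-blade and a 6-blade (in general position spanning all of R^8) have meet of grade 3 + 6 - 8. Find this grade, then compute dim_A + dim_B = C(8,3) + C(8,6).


Meet grade = grade(A) + grade(B) - n
= 3 + 6 - 8 = 1
C(8,3) = 56
C(8,6) = 28
dim_A + dim_B = 56 + 28 = 84


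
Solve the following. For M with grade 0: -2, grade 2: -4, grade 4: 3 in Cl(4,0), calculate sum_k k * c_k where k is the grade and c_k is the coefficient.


Grade-weighted sum = sum of grade_k * coefficient_k
0*(-2) = 0
2*(-4) = -8
4*3 = 12
Total = 0 + (-8) + 12 = 4


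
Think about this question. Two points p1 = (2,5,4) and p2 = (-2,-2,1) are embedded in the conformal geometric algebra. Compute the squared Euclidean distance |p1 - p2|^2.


p1 - p2 = (4, 7, 3)
|p1 - p2|^2 = 4^2 + 7^2 + 3^2
= 16 + 49 + 9
= 74


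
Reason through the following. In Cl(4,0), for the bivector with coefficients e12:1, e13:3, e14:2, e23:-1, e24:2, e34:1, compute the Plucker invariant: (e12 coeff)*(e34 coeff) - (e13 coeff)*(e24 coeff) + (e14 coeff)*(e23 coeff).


Plucker relation: af - be + cd
a*f = 1*1 = 1
b*e = 3*2 = 6
c*d = 2*(-1) = -2
af - be + cd = 1 - 6 + (-2)
= -7


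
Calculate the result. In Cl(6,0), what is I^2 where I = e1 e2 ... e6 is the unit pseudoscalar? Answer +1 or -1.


The pseudoscalar I = e1...e_n (product of all n generators) of Cl(p,q) satisfies I^2 = (-1)^(q + n(n-1)/2).
p = 6, q = 0, n = p + q = 6
n(n-1)/2 = 6 * 5 / 2 = 15
Exponent = q + n(n-1)/2 = 0 + 15 = 15
I^2 = (-1)^15 = -1


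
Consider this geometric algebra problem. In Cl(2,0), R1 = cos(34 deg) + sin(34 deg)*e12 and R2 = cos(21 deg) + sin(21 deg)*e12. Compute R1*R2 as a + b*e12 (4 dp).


Same-plane rotors commute and their half-angles add:
R1*R2 = cos(a1 + a2) + sin(a1 + a2)*e12.
a1 + a2 = 34 + 21 = 55 deg
cos(55 deg) = 0.5736
sin(55 deg) = 0.8192
R1*R2 = 0.5736 + 0.8192*e12


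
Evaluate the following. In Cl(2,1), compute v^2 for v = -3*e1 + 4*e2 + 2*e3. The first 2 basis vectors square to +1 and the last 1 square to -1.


v^2 = sum of c_i^2 * e_i^2
Positive signature terms (e_i^2 = +1): (-3)^2 + 4^2 = 25
Negative signature terms (e_j^2 = -1): 2^2 = 4
v^2 = 25 - 4 = 21


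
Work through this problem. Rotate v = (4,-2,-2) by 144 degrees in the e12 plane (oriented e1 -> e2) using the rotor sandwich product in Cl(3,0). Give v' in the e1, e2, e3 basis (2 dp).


Rotor R = cos(72deg) - sin(72deg)*e12
Rotation angle theta = 2 * 72 = 144 degrees in the e12 plane (e1 -> e2).
The component perpendicular to the plane (e3) is invariant: v'_3 = v3 = -2.00
cos(144deg) = -0.8090, sin(144deg) = 0.5878
v'_1 = v1*cos(theta) - v2*sin(theta) = 4*(-0.8090) - (-2)*0.5878 = -2.06
v'_2 = v1*sin(theta) + v2*cos(theta) = 4*0.5878 + (-2)*(-0.8090) = 3.97
v' = -2.06*e1 + 3.97*e2 - 2.00*e3


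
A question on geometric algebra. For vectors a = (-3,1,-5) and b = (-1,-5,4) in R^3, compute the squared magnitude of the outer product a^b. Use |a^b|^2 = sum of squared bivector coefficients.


a wedge b = (a1*b2 - a2*b1)*e12 + (a1*b3 - a3*b1)*e13 + (a2*b3 - a3*b2)*e23
e12 coeff: (-3)*(-5) - 1*(-1) = 15 - (-1) = 16
e13 coeff: (-3)*4 - (-5)*(-1) = -12 - 5 = -17
e23 coeff: 1*4 - (-5)*(-5) = 4 - 25 = -21
|a wedge b|^2 = 16^2 + (-17)^2 + (-21)^2
= 256 + 289 + 441
= 986


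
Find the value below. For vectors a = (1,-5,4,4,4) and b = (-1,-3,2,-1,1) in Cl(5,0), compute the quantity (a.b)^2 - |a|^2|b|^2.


a . b = 1*(-1) + (-5)*(-3) + 4*2 + 4*(-1) + 4*1
= -1 + 15 + 8 + (-4) + 4 = 22
|a|^2 = 1^2 + (-5)^2 + 4^2 + 4^2 + 4^2 = 74
|b|^2 = (-1)^2 + (-3)^2 + 2^2 + (-1)^2 + 1^2 = 16
(a.b)^2 = 22^2 = 484
|a|^2 * |b|^2 = 74 * 16 = 1184
Result = 484 - 1184 = -700


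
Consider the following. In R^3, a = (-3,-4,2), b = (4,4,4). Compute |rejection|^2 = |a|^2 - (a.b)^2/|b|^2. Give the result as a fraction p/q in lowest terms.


|a|^2 = (-3)^2 + (-4)^2 + 2^2 = 29
|b|^2 = 4^2 + 4^2 + 4^2 = 48
a . b = (-3)*4 + (-4)*4 + 2*4 = -20
(a.b)^2 = (-20)^2 = 400
|rej|^2 = 29 - 400/48
= (1392 - 400)/48
= 992/48
In lowest terms: 62/3


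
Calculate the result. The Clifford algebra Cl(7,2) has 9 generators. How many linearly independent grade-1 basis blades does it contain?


Number of grade-k basis blades in Cl(p,q) with n = p + q is C(n, k).
n = 7 + 2 = 9
C(9, 1) = 9! / (1! * 8!)
= 362880 / (1 * 40320)
= 9


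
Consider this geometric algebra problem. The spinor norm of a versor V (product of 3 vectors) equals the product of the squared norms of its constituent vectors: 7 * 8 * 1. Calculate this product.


Spinor norm N(V) = |v1|^2 * |v2|^2 * ... * |v3|^2
= 7 * 8 * 1
Running product: 7, 56, 56
N(V) = 56


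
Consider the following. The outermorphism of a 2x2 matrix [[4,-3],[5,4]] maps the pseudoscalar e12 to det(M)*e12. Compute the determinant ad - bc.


The outermorphism of a linear map f sends e1^e2 to f(e1)^f(e2).
f(e1) = 4*e1 + 5*e2
f(e2) = -3*e1 + 4*e2
f(e1) ^ f(e2) = (4*e1 + 5*e2) ^ (-3*e1 + 4*e2)
= 4*4*e12 + 5*(-3)*e21
= (16 - (-15))*e12
= 31*e12
Coefficient = 31


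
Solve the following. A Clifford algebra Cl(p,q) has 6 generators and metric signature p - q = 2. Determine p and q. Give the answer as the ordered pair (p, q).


We need p + q = 6 and p - q = 2.
Adding: 2p = 6 + 2 = 8, so p = 4.
Then q = 6 - 4 = 2.
(p, q) = (4, 2)


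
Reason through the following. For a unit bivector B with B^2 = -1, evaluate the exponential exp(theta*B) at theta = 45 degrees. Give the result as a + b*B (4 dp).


For a unit bivector B with B^2 = -1, the exponential series gives
e^(theta*B) = cos(theta) + sin(theta)*B (the GA analogue of Euler's formula).
theta = 45 degrees = 0.785398 rad
cos(45 deg) = 0.7071
sin(45 deg) = 0.7071
exp(theta*B) = 0.7071 + 0.7071*B


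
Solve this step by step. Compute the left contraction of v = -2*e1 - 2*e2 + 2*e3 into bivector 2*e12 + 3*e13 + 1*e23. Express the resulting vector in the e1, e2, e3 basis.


Left contraction v _| B = <vB>_1 (grade-1 part of the geometric product vB).
Using e1_|e12 = e2, e2_|e12 = -e1, e1_|e13 = e3, e3_|e13 = -e1, e2_|e23 = e3, e3_|e23 = -e2:
e1 coeff: -v2*b12 - v3*b13 = -(-2)*(2) - (2)*(3) = -2
e2 coeff: v1*b12 - v3*b23 = (-2)*(2) - (2)*(1) = -6
e3 coeff: v1*b13 + v2*b23 = (-2)*(3) + (-2)*(1) = -8
v _| B = -2*e1 - 6*e2 - 8*e3


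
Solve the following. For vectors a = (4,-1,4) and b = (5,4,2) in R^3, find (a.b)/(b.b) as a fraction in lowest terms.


Projection coefficient = (a . b) / (b . b)
a . b = 4*5 + (-1)*4 + 4*2
= 20 + (-4) + 8 = 24
b . b = 5^2 + 4^2 + 2^2
= 25 + 16 + 4 = 45
Coefficient = 24/45
In lowest terms: 8/15


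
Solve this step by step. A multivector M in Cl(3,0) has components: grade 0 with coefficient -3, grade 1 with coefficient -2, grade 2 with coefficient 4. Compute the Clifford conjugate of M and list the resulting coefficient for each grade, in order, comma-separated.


Clifford conjugate sign for grade k: (-1)^(k(k+1)/2)
Grade 0: (-1)^(0*1/2) = (-1)^0 = 1, coeff -3 -> -3
Grade 1: (-1)^(1*2/2) = (-1)^1 = -1, coeff -2 -> 2
Grade 2: (-1)^(2*3/2) = (-1)^3 = -1, coeff 4 -> -4
Conjugated coefficients: -3, 2, -4


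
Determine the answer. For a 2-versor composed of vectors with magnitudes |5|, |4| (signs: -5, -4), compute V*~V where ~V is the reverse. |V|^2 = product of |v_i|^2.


Each vector v_i has |v_i|^2 = s_i^2
Squared scales: (-5)^2 = 25, (-4)^2 = 16
|V|^2 = 25 * 16
= 400


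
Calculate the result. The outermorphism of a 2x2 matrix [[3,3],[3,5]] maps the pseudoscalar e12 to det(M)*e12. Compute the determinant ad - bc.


The outermorphism of a linear map f sends e1^e2 to f(e1)^f(e2).
f(e1) = 3*e1 + 3*e2
f(e2) = 3*e1 + 5*e2
f(e1) ^ f(e2) = (3*e1 + 3*e2) ^ (3*e1 + 5*e2)
= 3*5*e12 + 3*3*e21
= (15 - 9)*e12
= 6*e12
Coefficient = 6


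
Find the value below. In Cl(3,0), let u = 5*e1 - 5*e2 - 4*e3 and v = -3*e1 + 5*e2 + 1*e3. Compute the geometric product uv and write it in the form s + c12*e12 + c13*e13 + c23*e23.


In Cl(3,0): e_i^2 = 1, e_ie_j = -e_je_i for i != j.
Scalar part = u . v = 5*(-3) + (-5)*5 + (-4)*1
= -15 + (-25) + (-4) = -44
e12 coeff = 5*5 - (-5)*(-3) = 25 - 15 = 10
e13 coeff = 5*1 - (-4)*(-3) = 5 - 12 = -7
e23 coeff = (-5)*1 - (-4)*5 = -5 - (-20) = 15
uv = -44 + 10*e12 - 7*e13 + 15*e23


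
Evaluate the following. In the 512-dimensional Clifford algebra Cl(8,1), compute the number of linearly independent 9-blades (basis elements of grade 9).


Number of grade-k basis blades in Cl(p,q) with n = p + q is C(n, k).
n = 8 + 1 = 9
C(9, 9) = 9! / (9! * 0!)
= 362880 / (362880 * 1)
= 1


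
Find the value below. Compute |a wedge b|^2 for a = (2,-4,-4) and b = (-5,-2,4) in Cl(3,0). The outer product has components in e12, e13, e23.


a wedge b = (a1*b2 - a2*b1)*e12 + (a1*b3 - a3*b1)*e13 + (a2*b3 - a3*b2)*e23
e12 coeff: 2*(-2) - (-4)*(-5) = -4 - 20 = -24
e13 coeff: 2*4 - (-4)*(-5) = 8 - 20 = -12
e23 coeff: (-4)*4 - (-4)*(-2) = -16 - 8 = -24
|a wedge b|^2 = (-24)^2 + (-12)^2 + (-24)^2
= 576 + 144 + 576
= 1296


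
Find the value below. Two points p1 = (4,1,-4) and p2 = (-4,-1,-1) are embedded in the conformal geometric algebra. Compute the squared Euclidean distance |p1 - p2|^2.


p1 - p2 = (8, 2, -3)
|p1 - p2|^2 = 8^2 + 2^2 + (-3)^2
= 64 + 4 + 9
= 77


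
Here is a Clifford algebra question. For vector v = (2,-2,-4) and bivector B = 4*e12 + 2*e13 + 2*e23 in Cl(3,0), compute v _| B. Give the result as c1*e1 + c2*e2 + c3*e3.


Left contraction v _| B = <vB>_1 (grade-1 part of the geometric product vB).
Using e1_|e12 = e2, e2_|e12 = -e1, e1_|e13 = e3, e3_|e13 = -e1, e2_|e23 = e3, e3_|e23 = -e2:
e1 coeff: -v2*b12 - v3*b13 = -(-2)*(4) - (-4)*(2) = 16
e2 coeff: v1*b12 - v3*b23 = (2)*(4) - (-4)*(2) = 16
e3 coeff: v1*b13 + v2*b23 = (2)*(2) + (-2)*(2) = 0
v _| B = 16*e1 + 16*e2 + 0*e3


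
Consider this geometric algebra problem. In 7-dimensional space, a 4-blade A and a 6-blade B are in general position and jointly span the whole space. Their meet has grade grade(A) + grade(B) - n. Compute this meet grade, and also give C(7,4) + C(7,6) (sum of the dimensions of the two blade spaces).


Meet grade = grade(A) + grade(B) - n
= 4 + 6 - 7 = 3
C(7,4) = 35
C(7,6) = 7
dim_A + dim_B = 35 + 7 = 42


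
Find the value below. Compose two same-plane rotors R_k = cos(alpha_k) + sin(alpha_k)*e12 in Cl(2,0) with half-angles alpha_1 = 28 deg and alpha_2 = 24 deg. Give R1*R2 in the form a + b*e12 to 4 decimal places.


Same-plane rotors commute and their half-angles add:
R1*R2 = cos(a1 + a2) + sin(a1 + a2)*e12.
a1 + a2 = 28 + 24 = 52 deg
cos(52 deg) = 0.6157
sin(52 deg) = 0.7880
R1*R2 = 0.6157 + 0.7880*e12


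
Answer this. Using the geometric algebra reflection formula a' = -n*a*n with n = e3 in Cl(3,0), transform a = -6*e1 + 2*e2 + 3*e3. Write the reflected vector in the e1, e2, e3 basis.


Reflection formula: a' = -n*a*n, with n = e3 (unit vector, n^2 = 1).
For reflection through hyperplane perp to e3:
The component along e3 flips sign, others stay.
a = (-6, 2, 3)
a' = (-6, 2, -3)
a' = -6*e1 + 2*e2 - 3*e3


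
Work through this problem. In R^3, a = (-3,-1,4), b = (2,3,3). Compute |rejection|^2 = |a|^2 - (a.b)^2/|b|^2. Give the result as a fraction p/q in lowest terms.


|a|^2 = (-3)^2 + (-1)^2 + 4^2 = 26
|b|^2 = 2^2 + 3^2 + 3^2 = 22
a . b = (-3)*2 + (-1)*3 + 4*3 = 3
(a.b)^2 = 3^2 = 9
|rej|^2 = 26 - 9/22
= (572 - 9)/22
= 563/22
In lowest terms: 563/22


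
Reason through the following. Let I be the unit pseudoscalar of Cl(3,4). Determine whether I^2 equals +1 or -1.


The pseudoscalar I = e1...e_n (product of all n generators) of Cl(p,q) satisfies I^2 = (-1)^(q + n(n-1)/2).
p = 3, q = 4, n = p + q = 7
n(n-1)/2 = 7 * 6 / 2 = 21
Exponent = q + n(n-1)/2 = 4 + 21 = 25
I^2 = (-1)^25 = -1


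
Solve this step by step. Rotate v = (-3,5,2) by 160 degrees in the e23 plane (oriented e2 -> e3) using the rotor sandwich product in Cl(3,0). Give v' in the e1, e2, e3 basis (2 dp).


Rotor R = cos(80deg) - sin(80deg)*e23
Rotation angle theta = 2 * 80 = 160 degrees in the e23 plane (e2 -> e3).
The component perpendicular to the plane (e1) is invariant: v'_1 = v1 = -3.00
cos(160deg) = -0.9397, sin(160deg) = 0.3420
v'_2 = v2*cos(theta) - v3*sin(theta) = 5*(-0.9397) - 2*0.3420 = -5.38
v'_3 = v2*sin(theta) + v3*cos(theta) = 5*0.3420 + 2*(-0.9397) = -0.17
v' = -3.00*e1 - 5.38*e2 - 0.17*e3


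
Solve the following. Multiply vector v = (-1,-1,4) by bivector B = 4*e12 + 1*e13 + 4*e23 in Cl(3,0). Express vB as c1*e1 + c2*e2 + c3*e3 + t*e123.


vB has grade-1 (vector) and grade-3 (trivector) parts: vB = (v _| B) + (v ^ B).
Vector part <vB>_1:
  e1: -v2*b12 - v3*b13 = -(-1)*(4) - (4)*(1) = 0
  e2: v1*b12 - v3*b23 = (-1)*(4) - (4)*(4) = -20
  e3: v1*b13 + v2*b23 = (-1)*(1) + (-1)*(4) = -5
Trivector part <vB>_3:
  e123: v1*b23 - v2*b13 + v3*b12 = (-1)*(4) - (-1)*(1) + (4)*(4) = 13
vB = 0*e1 - 20*e2 - 5*e3 + 13*e123


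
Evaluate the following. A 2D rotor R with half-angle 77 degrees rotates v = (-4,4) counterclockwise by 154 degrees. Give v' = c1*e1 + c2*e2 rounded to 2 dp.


Rotor R = cos(77deg) - sin(77deg)*e12
Rotation angle theta = 2 * 77 = 154 degrees
v' = R*v*~R rotates v by theta.
cos(154deg) = -0.8988, sin(154deg) = 0.4384
v'_1 = -4*cos(154deg) - 4*sin(154deg)
= -4*(-0.8988) - 4*0.4384
= 1.84
v'_2 = -4*sin(154deg) + 4*cos(154deg)
= -4*0.4384 + 4*(-0.8988)
= -5.35
v' = 1.84*e1 - 5.35*e2


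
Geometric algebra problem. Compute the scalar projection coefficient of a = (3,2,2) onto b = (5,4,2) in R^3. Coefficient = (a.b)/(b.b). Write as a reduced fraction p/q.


Projection coefficient = (a . b) / (b . b)
a . b = 3*5 + 2*4 + 2*2
= 15 + 8 + 4 = 27
b . b = 5^2 + 4^2 + 2^2
= 25 + 16 + 4 = 45
Coefficient = 27/45
In lowest terms: 3/5


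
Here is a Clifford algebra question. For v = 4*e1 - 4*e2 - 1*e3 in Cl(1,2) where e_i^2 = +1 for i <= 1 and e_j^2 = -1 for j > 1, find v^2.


v^2 = sum of c_i^2 * e_i^2
Positive signature terms (e_i^2 = +1): 4^2 = 16
Negative signature terms (e_j^2 = -1): (-4)^2 + (-1)^2 = 17
v^2 = 16 - 17 = -1


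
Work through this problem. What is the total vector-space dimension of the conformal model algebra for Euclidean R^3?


The conformal model of R^3 uses Cl(4,1): the 3 Euclidean generators plus two extra orthogonal generators e+ (e+^2 = +1) and e- (e-^2 = -1), from which the null vectors e0, einf are built.
Number of generators m = 3 + 2 = 5.
dim Cl(p,q) = 2^m = 2^5 = 32


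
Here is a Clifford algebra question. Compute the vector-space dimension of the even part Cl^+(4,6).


Even subalgebra dimension = 2^(n-1)
n = 4 + 6 = 10
2^(10 - 1) = 2^9 = 512
Verification: sum of C(10,k) for even k = 1 + 45 + 210 + 210 + 45 + 1 = 512
Result = 512


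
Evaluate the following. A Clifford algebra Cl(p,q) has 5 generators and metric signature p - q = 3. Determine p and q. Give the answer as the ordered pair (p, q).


We need p + q = 5 and p - q = 3.
Adding: 2p = 5 + 3 = 8, so p = 4.
Then q = 5 - 4 = 1.
(p, q) = (4, 1)


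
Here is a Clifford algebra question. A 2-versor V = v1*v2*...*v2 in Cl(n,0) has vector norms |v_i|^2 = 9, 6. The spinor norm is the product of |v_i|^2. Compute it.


Spinor norm N(V) = |v1|^2 * |v2|^2 * ... * |v2|^2
= 9 * 6
Running product: 9, 54
N(V) = 54


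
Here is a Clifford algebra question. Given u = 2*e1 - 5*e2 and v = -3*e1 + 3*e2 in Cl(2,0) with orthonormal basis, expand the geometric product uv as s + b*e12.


Expand: (2*e1 - 5*e2)(-3*e1 + 3*e2)
= 2*(-3)*e1e1 + 2*3*e1e2 + (-5)*(-3)*e2e1 + (-5)*3*e2e2
Using e1^2 = e2^2 = 1, e2e1 = -e1e2:
Scalar part s = 2*(-3) + (-5)*3 = -6 + (-15) = -21
Bivector part b = 2*3 - (-5)*(-3) = 6 - 15 = -9
uv = -21 - 9*e12


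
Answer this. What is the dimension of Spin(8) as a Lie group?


Spin(n) double-covers SO(n); both have Lie algebra so(n) of dimension n(n-1)/2.
n = 8
n(n-1) = 8 * 7 = 56
dim Spin(8) = 56/2 = 28


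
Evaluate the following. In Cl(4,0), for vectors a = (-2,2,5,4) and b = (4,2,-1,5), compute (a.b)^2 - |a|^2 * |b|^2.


a . b = (-2)*4 + 2*2 + 5*(-1) + 4*5
= -8 + 4 + (-5) + 20 = 11
|a|^2 = (-2)^2 + 2^2 + 5^2 + 4^2 = 49
|b|^2 = 4^2 + 2^2 + (-1)^2 + 5^2 = 46
(a.b)^2 = 11^2 = 121
|a|^2 * |b|^2 = 49 * 46 = 2254
Result = 121 - 2254 = -2133


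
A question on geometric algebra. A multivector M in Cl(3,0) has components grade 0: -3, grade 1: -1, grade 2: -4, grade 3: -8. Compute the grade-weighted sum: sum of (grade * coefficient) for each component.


Grade-weighted sum = sum of grade_k * coefficient_k
0*(-3) = 0
1*(-1) = -1
2*(-4) = -8
3*(-8) = -24
Total = 0 + (-1) + (-8) + (-24) = -33


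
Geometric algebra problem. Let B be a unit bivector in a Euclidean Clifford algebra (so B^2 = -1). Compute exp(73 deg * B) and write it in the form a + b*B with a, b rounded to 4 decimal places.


For a unit bivector B with B^2 = -1, the exponential series gives
e^(theta*B) = cos(theta) + sin(theta)*B (the GA analogue of Euler's formula).
theta = 73 degrees = 1.27409 rad
cos(73 deg) = 0.2924
sin(73 deg) = 0.9563
exp(theta*B) = 0.2924 + 0.9563*B


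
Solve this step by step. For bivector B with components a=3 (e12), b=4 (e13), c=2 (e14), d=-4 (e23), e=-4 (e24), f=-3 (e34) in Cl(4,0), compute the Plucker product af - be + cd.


Plucker relation: af - be + cd
a*f = 3*(-3) = -9
b*e = 4*(-4) = -16
c*d = 2*(-4) = -8
af - be + cd = -9 - (-16) + (-8)
= -1


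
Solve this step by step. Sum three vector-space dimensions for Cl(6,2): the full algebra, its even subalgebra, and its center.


n = 6 + 2 = 8
Total dim = 2^8 = 256
Even subalgebra dim = 2^7 = 128
n is even, so center dim = 1
Sum = 256 + 128 + 1 = 385


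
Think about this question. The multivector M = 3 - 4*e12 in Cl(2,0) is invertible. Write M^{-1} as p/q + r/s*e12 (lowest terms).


M = 3 - 4*e12, where e12^2 = -1.
Since M commutes with its reverse ~M = a - b*e12, M * ~M = a^2 - b^2*e12^2 = a^2 + b^2.
So M^{-1} = ~M / (a^2 + b^2) = (a - b*e12)/(a^2 + b^2).
a^2 + b^2 = 9 + 16 = 25
Scalar part = 3/25 = 3/25
Bivector coeff = 4/25 = 4/25
M^{-1} = 3/25 + 4/25*e12


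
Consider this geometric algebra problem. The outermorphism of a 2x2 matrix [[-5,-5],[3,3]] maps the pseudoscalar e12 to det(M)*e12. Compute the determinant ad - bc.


The outermorphism of a linear map f sends e1^e2 to f(e1)^f(e2).
f(e1) = -5*e1 + 3*e2
f(e2) = -5*e1 + 3*e2
f(e1) ^ f(e2) = (-5*e1 + 3*e2) ^ (-5*e1 + 3*e2)
= (-5)*3*e12 + 3*(-5)*e21
= (-15 - (-15))*e12
= 0*e12
Coefficient = 0


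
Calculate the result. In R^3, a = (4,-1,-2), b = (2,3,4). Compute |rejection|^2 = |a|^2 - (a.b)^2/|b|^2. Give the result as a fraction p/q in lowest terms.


|a|^2 = 4^2 + (-1)^2 + (-2)^2 = 21
|b|^2 = 2^2 + 3^2 + 4^2 = 29
a . b = 4*2 + (-1)*3 + (-2)*4 = -3
(a.b)^2 = (-3)^2 = 9
|rej|^2 = 21 - 9/29
= (609 - 9)/29
= 600/29
In lowest terms: 600/29


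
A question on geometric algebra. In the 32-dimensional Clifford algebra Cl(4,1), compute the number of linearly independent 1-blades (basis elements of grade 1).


Number of grade-k basis blades in Cl(p,q) with n = p + q is C(n, k).
n = 4 + 1 = 5
C(5, 1) = 5! / (1! * 4!)
= 120 / (1 * 24)
= 5


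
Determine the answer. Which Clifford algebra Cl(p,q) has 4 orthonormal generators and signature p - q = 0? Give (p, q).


We need p + q = 4 and p - q = 0.
Adding: 2p = 4 + 0 = 4, so p = 2.
Then q = 4 - 2 = 2.
(p, q) = (2, 2)


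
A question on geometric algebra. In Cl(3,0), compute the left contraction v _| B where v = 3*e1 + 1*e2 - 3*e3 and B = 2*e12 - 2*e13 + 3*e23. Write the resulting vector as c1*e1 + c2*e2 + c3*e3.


Left contraction v _| B = <vB>_1 (grade-1 part of the geometric product vB).
Using e1_|e12 = e2, e2_|e12 = -e1, e1_|e13 = e3, e3_|e13 = -e1, e2_|e23 = e3, e3_|e23 = -e2:
e1 coeff: -v2*b12 - v3*b13 = -(1)*(2) - (-3)*(-2) = -8
e2 coeff: v1*b12 - v3*b23 = (3)*(2) - (-3)*(3) = 15
e3 coeff: v1*b13 + v2*b23 = (3)*(-2) + (1)*(3) = -3
v _| B = -8*e1 + 15*e2 - 3*e3


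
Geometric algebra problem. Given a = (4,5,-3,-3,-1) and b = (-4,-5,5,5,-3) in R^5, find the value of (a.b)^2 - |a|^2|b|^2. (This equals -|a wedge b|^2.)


a . b = 4*(-4) + 5*(-5) + (-3)*5 + (-3)*5 + (-1)*(-3)
= -16 + (-25) + (-15) + (-15) + 3 = -68
|a|^2 = 4^2 + 5^2 + (-3)^2 + (-3)^2 + (-1)^2 = 60
|b|^2 = (-4)^2 + (-5)^2 + 5^2 + 5^2 + (-3)^2 = 100
(a.b)^2 = (-68)^2 = 4624
|a|^2 * |b|^2 = 60 * 100 = 6000
Result = 4624 - 6000 = -1376


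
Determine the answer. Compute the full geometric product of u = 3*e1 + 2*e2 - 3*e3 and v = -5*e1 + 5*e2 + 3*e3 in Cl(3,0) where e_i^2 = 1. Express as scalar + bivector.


In Cl(3,0): e_i^2 = 1, e_ie_j = -e_je_i for i != j.
Scalar part = u . v = 3*(-5) + 2*5 + (-3)*3
= -15 + 10 + (-9) = -14
e12 coeff = 3*5 - 2*(-5) = 15 - (-10) = 25
e13 coeff = 3*3 - (-3)*(-5) = 9 - 15 = -6
e23 coeff = 2*3 - (-3)*5 = 6 - (-15) = 21
uv = -14 + 25*e12 - 6*e13 + 21*e23


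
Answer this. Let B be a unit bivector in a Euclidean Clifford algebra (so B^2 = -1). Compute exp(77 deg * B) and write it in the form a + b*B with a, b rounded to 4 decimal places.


For a unit bivector B with B^2 = -1, the exponential series gives
e^(theta*B) = cos(theta) + sin(theta)*B (the GA analogue of Euler's formula).
theta = 77 degrees = 1.343904 rad
cos(77 deg) = 0.2250
sin(77 deg) = 0.9744
exp(theta*B) = 0.2250 + 0.9744*B


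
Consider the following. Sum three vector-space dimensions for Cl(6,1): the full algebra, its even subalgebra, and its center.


n = 6 + 1 = 7
Total dim = 2^7 = 128
Even subalgebra dim = 2^6 = 64
n is odd, so center dim = 2
Sum = 128 + 64 + 2 = 194


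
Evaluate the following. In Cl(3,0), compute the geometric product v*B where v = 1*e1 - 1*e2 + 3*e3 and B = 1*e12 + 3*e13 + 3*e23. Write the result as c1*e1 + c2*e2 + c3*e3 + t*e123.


vB has grade-1 (vector) and grade-3 (trivector) parts: vB = (v _| B) + (v ^ B).
Vector part <vB>_1:
  e1: -v2*b12 - v3*b13 = -(-1)*(1) - (3)*(3) = -8
  e2: v1*b12 - v3*b23 = (1)*(1) - (3)*(3) = -8
  e3: v1*b13 + v2*b23 = (1)*(3) + (-1)*(3) = 0
Trivector part <vB>_3:
  e123: v1*b23 - v2*b13 + v3*b12 = (1)*(3) - (-1)*(3) + (3)*(1) = 9
vB = -8*e1 - 8*e2 + 0*e3 + 9*e123


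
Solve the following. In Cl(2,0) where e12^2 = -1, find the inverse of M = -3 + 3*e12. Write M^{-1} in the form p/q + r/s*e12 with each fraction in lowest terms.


M = -3 + 3*e12, where e12^2 = -1.
Since M commutes with its reverse ~M = a - b*e12, M * ~M = a^2 - b^2*e12^2 = a^2 + b^2.
So M^{-1} = ~M / (a^2 + b^2) = (a - b*e12)/(a^2 + b^2).
a^2 + b^2 = 9 + 9 = 18
Scalar part = -3/18 = -1/6
Bivector coeff = -3/18 = -1/6
M^{-1} = -1/6 - 1/6*e12


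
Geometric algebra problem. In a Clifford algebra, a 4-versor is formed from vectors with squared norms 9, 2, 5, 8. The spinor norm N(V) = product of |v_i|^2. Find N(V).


Spinor norm N(V) = |v1|^2 * |v2|^2 * ... * |v4|^2
= 9 * 2 * 5 * 8
Running product: 9, 18, 90, 720
N(V) = 720


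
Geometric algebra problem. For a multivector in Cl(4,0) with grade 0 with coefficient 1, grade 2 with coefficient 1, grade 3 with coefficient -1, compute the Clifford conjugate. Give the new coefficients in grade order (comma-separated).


Clifford conjugate sign for grade k: (-1)^(k(k+1)/2)
Grade 0: (-1)^(0*1/2) = (-1)^0 = 1, coeff 1 -> 1
Grade 2: (-1)^(2*3/2) = (-1)^3 = -1, coeff 1 -> -1
Grade 3: (-1)^(3*4/2) = (-1)^6 = 1, coeff -1 -> -1
Conjugated coefficients: 1, -1, -1


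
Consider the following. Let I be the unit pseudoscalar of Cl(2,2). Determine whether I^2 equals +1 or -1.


The pseudoscalar I = e1...e_n (product of all n generators) of Cl(p,q) satisfies I^2 = (-1)^(q + n(n-1)/2).
p = 2, q = 2, n = p + q = 4
n(n-1)/2 = 4 * 3 / 2 = 6
Exponent = q + n(n-1)/2 = 2 + 6 = 8
I^2 = (-1)^8 = +1


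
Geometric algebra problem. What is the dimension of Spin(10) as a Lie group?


Spin(n) double-covers SO(n); both have Lie algebra so(n) of dimension n(n-1)/2.
n = 10
n(n-1) = 10 * 9 = 90
dim Spin(10) = 90/2 = 45


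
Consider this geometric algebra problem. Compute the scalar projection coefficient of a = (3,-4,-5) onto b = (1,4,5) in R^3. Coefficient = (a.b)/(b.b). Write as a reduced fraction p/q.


Projection coefficient = (a . b) / (b . b)
a . b = 3*1 + (-4)*4 + (-5)*5
= 3 + (-16) + (-25) = -38
b . b = 1^2 + 4^2 + 5^2
= 1 + 16 + 25 = 42
Coefficient = -38/42
In lowest terms: -19/21


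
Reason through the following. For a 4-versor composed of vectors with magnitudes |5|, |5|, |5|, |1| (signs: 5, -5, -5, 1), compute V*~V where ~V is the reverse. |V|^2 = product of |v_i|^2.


Each vector v_i has |v_i|^2 = s_i^2
Squared scales: 5^2 = 25, (-5)^2 = 25, (-5)^2 = 25, 1^2 = 1
|V|^2 = 25 * 25 * 25 * 1
= 15625


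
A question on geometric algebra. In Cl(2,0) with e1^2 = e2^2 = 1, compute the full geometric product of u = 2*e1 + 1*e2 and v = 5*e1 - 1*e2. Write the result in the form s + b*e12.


Expand: (2*e1 + 1*e2)(5*e1 - 1*e2)
= 2*5*e1e1 + 2*(-1)*e1e2 + 1*5*e2e1 + 1*(-1)*e2e2
Using e1^2 = e2^2 = 1, e2e1 = -e1e2:
Scalar part s = 2*5 + 1*(-1) = 10 + (-1) = 9
Bivector part b = 2*(-1) - 1*5 = -2 - 5 = -7
uv = 9 - 7*e12


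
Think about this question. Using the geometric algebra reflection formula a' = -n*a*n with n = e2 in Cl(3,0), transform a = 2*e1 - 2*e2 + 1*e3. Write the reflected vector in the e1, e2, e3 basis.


Reflection formula: a' = -n*a*n, with n = e2 (unit vector, n^2 = 1).
For reflection through hyperplane perp to e2:
The component along e2 flips sign, others stay.
a = (2, -2, 1)
a' = (2, 2, 1)
a' = 2*e1 + 2*e2 + 1*e3


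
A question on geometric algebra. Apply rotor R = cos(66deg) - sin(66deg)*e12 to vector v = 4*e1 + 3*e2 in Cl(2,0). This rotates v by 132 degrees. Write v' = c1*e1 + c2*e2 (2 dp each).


Rotor R = cos(66deg) - sin(66deg)*e12
Rotation angle theta = 2 * 66 = 132 degrees
v' = R*v*~R rotates v by theta.
cos(132deg) = -0.6691, sin(132deg) = 0.7431
v'_1 = 4*cos(132deg) - 3*sin(132deg)
= 4*(-0.6691) - 3*0.7431
= -4.91
v'_2 = 4*sin(132deg) + 3*cos(132deg)
= 4*0.7431 + 3*(-0.6691)
= 0.97
v' = -4.91*e1 + 0.97*e2


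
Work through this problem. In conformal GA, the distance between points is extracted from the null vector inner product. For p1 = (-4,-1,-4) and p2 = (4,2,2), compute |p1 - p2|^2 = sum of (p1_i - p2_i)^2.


p1 - p2 = (-8, -3, -6)
|p1 - p2|^2 = (-8)^2 + (-3)^2 + (-6)^2
= 64 + 9 + 36
= 109


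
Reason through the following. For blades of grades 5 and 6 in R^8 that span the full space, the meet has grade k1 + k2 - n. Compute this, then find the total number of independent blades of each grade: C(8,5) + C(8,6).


Meet grade = grade(A) + grade(B) - n
= 5 + 6 - 8 = 3
C(8,5) = 56
C(8,6) = 28
dim_A + dim_B = 56 + 28 = 84


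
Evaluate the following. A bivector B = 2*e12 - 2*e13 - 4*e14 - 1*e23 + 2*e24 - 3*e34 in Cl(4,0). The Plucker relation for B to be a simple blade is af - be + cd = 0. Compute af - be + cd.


Plucker relation: af - be + cd
a*f = 2*(-3) = -6
b*e = (-2)*2 = -4
c*d = (-4)*(-1) = 4
af - be + cd = -6 - (-4) + 4
= 2


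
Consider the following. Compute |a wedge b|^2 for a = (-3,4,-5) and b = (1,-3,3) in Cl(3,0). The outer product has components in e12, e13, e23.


a wedge b = (a1*b2 - a2*b1)*e12 + (a1*b3 - a3*b1)*e13 + (a2*b3 - a3*b2)*e23
e12 coeff: (-3)*(-3) - 4*1 = 9 - 4 = 5
e13 coeff: (-3)*3 - (-5)*1 = -9 - (-5) = -4
e23 coeff: 4*3 - (-5)*(-3) = 12 - 15 = -3
|a wedge b|^2 = 5^2 + (-4)^2 + (-3)^2
= 25 + 16 + 9
= 50


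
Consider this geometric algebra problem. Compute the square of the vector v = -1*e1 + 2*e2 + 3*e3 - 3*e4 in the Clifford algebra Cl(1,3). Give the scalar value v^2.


v^2 = sum of c_i^2 * e_i^2
Positive signature terms (e_i^2 = +1): (-1)^2 = 1
Negative signature terms (e_j^2 = -1): 2^2 + 3^2 + (-3)^2 = 22
v^2 = 1 - 22 = -21


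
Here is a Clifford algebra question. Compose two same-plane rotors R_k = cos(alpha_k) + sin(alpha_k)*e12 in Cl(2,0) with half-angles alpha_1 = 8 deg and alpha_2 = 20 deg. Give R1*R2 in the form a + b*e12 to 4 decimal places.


Same-plane rotors commute and their half-angles add:
R1*R2 = cos(a1 + a2) + sin(a1 + a2)*e12.
a1 + a2 = 8 + 20 = 28 deg
cos(28 deg) = 0.8829
sin(28 deg) = 0.4695
R1*R2 = 0.8829 + 0.4695*e12


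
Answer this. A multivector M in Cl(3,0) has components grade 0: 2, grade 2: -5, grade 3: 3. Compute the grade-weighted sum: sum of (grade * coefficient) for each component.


Grade-weighted sum = sum of grade_k * coefficient_k
0*2 = 0
2*(-5) = -10
3*3 = 9
Total = 0 + (-10) + 9 = -1


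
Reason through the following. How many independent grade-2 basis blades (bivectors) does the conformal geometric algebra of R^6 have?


The conformal model of R^6 uses Cl(7,1) with m = 6 + 2 = 8 generators.
Number of grade-2 blades = C(m, 2) = C(8, 2)
= 8*7/2 = 28


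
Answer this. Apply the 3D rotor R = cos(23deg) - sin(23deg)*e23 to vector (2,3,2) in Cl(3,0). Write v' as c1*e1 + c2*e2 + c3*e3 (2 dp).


Rotor R = cos(23deg) - sin(23deg)*e23
Rotation angle theta = 2 * 23 = 46 degrees in the e23 plane (e2 -> e3).
The component perpendicular to the plane (e1) is invariant: v'_1 = v1 = 2.00
cos(46deg) = 0.6947, sin(46deg) = 0.7193
v'_2 = v2*cos(theta) - v3*sin(theta) = 3*0.6947 - 2*0.7193 = 0.65
v'_3 = v2*sin(theta) + v3*cos(theta) = 3*0.7193 + 2*0.6947 = 3.55
v' = 2.00*e1 + 0.65*e2 + 3.55*e3


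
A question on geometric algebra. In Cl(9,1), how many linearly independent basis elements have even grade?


Even subalgebra dimension = 2^(n-1)
n = 9 + 1 = 10
2^(10 - 1) = 2^9 = 512
Verification: sum of C(10,k) for even k = 1 + 45 + 210 + 210 + 45 + 1 = 512
Result = 512


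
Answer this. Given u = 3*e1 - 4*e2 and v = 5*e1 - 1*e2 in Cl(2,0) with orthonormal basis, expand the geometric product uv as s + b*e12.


Expand: (3*e1 - 4*e2)(5*e1 - 1*e2)
= 3*5*e1e1 + 3*(-1)*e1e2 + (-4)*5*e2e1 + (-4)*(-1)*e2e2
Using e1^2 = e2^2 = 1, e2e1 = -e1e2:
Scalar part s = 3*5 + (-4)*(-1) = 15 + 4 = 19
Bivector part b = 3*(-1) - (-4)*5 = -3 - (-20) = 17
uv = 19 + 17*e12


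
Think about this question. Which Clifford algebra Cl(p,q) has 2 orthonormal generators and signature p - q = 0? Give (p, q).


We need p + q = 2 and p - q = 0.
Adding: 2p = 2 + 0 = 2, so p = 1.
Then q = 2 - 1 = 1.
(p, q) = (1, 1)


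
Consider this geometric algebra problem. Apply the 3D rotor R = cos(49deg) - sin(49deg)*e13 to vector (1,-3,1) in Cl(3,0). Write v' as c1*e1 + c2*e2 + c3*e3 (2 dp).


Rotor R = cos(49deg) - sin(49deg)*e13
Rotation angle theta = 2 * 49 = 98 degrees in the e13 plane (e1 -> e3).
The component perpendicular to the plane (e2) is invariant: v'_2 = v2 = -3.00
cos(98deg) = -0.1392, sin(98deg) = 0.9903
v'_1 = v1*cos(theta) - v3*sin(theta) = 1*(-0.1392) - 1*0.9903 = -1.13
v'_3 = v1*sin(theta) + v3*cos(theta) = 1*0.9903 + 1*(-0.1392) = 0.85
v' = -1.13*e1 - 3.00*e2 + 0.85*e3


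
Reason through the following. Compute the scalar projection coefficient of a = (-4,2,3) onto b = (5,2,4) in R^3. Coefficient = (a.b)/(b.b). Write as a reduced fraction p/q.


Projection coefficient = (a . b) / (b . b)
a . b = (-4)*5 + 2*2 + 3*4
= -20 + 4 + 12 = -4
b . b = 5^2 + 2^2 + 4^2
= 25 + 4 + 16 = 45
Coefficient = -4/45
In lowest terms: -4/45


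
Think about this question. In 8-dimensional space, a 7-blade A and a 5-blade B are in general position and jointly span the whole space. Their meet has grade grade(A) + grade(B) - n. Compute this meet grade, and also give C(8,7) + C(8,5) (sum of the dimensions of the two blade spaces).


Meet grade = grade(A) + grade(B) - n
= 7 + 5 - 8 = 4
C(8,7) = 8
C(8,5) = 56
dim_A + dim_B = 8 + 56 = 64


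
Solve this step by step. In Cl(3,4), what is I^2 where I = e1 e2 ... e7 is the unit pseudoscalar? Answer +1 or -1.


The pseudoscalar I = e1...e_n (product of all n generators) of Cl(p,q) satisfies I^2 = (-1)^(q + n(n-1)/2).
p = 3, q = 4, n = p + q = 7
n(n-1)/2 = 7 * 6 / 2 = 21
Exponent = q + n(n-1)/2 = 4 + 21 = 25
I^2 = (-1)^25 = -1


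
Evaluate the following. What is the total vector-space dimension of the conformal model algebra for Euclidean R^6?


The conformal model of R^6 uses Cl(7,1): the 6 Euclidean generators plus two extra orthogonal generators e+ (e+^2 = +1) and e- (e-^2 = -1), from which the null vectors e0, einf are built.
Number of generators m = 6 + 2 = 8.
dim Cl(p,q) = 2^m = 2^8 = 256


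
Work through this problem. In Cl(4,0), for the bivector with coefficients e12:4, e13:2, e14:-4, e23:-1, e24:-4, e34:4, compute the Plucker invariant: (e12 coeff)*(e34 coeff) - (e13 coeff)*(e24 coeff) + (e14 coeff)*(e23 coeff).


Plucker relation: af - be + cd
a*f = 4*4 = 16
b*e = 2*(-4) = -8
c*d = (-4)*(-1) = 4
af - be + cd = 16 - (-8) + 4
= 28


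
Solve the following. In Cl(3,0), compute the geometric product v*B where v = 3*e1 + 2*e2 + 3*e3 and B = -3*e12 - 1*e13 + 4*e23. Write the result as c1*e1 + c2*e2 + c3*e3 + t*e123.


vB has grade-1 (vector) and grade-3 (trivector) parts: vB = (v _| B) + (v ^ B).
Vector part <vB>_1:
  e1: -v2*b12 - v3*b13 = -(2)*(-3) - (3)*(-1) = 9
  e2: v1*b12 - v3*b23 = (3)*(-3) - (3)*(4) = -21
  e3: v1*b13 + v2*b23 = (3)*(-1) + (2)*(4) = 5
Trivector part <vB>_3:
  e123: v1*b23 - v2*b13 + v3*b12 = (3)*(4) - (2)*(-1) + (3)*(-3) = 5
vB = 9*e1 - 21*e2 + 5*e3 + 5*e123
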